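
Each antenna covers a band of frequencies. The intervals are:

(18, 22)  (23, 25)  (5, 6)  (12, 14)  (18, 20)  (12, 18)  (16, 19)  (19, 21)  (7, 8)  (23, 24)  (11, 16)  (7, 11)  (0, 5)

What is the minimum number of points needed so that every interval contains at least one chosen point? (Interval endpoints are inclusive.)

Sorted: [0,5] [5,6] [7,8] [7,11] [12,14] [11,16] [12,18] [16,19] [18,20] [19,21] [18,22] [23,24] [23,25]
{[0,5],[5,6]} hit by 5; {[7,8],[7,11]} hit by 8; {[12,14],[11,16],[12,18]} hit by 14; {[16,19],[18,20],[19,21],[18,22]} hit by 19; {[23,24],[23,25]} hit by 24.
Points: 5, 8, 14, 19, 24 (5 total).

5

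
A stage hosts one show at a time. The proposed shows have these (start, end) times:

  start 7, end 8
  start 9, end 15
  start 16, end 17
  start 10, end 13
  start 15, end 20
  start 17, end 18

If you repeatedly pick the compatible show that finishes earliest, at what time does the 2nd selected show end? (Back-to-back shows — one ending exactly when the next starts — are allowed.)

By end time: (7,8), (10,13), (9,15), (16,17), (17,18), (15,20).
Pick (7,8); next start ≥ 8 → (10,13); next start ≥ 13 → (16,17); next start ≥ 17 → (17,18).
Selected: (7,8) (10,13) (16,17) (17,18)

13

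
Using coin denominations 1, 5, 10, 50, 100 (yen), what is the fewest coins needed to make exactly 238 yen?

238 − 2×100→38 − 3×10→8 − 1×5→3 − 3×1→0
Total coins = 2 + 3 + 1 + 3 = 9

9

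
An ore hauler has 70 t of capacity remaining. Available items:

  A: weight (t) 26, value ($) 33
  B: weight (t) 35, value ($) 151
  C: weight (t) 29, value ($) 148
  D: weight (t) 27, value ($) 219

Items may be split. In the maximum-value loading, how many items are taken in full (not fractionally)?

Greedy by value/weight ratio, highest first.
Ratios (sorted): D 8.11, C 5.10, B 4.31, A 1.27
take D (27 @ 219); take C (29 @ 148); take 14/35 of B → 60.40. Capacity used 70/70.
2 item(s) taken whole; one partial (take 14/35 of B).

2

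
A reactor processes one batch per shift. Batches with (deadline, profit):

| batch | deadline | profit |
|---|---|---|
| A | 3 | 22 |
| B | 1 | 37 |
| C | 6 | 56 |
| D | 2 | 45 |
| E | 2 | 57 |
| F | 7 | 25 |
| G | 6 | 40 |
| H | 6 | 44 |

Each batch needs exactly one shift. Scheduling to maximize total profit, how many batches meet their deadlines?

7

Take jobs in profit order; each goes to the latest open slot no later than its deadline.
By profit: E(d2,57), C(d6,56), D(d2,45), H(d6,44), G(d6,40), B(d1,37), F(d7,25), A(d3,22)
E→slot 2; C→slot 6; D→slot 1; H→slot 5; G→slot 4; B skipped; F→slot 7; A→slot 3.
7 of 8 scheduled.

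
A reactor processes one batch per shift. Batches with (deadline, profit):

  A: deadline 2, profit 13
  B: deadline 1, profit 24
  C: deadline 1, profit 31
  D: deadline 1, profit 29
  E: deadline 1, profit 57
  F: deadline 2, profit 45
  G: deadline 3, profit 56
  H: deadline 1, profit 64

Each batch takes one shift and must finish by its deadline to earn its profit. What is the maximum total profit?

Take jobs in profit order; each goes to the latest open slot no later than its deadline.
Profit order: H=64 E=57 G=56 F=45 C=31 D=29 B=24 A=13
Assign: H→slot 1, E skipped, G→slot 3, F→slot 2, C skipped, D skipped, B skipped, A skipped.
Slots: [1:H] [2:F] [3:G]
Profit = 64 + 45 + 56 = 165

165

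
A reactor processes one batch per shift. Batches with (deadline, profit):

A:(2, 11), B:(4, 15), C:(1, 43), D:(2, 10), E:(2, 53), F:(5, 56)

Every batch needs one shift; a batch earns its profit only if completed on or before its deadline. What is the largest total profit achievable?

167

By profit: F(d5,56), E(d2,53), C(d1,43), B(d4,15), A(d2,11), D(d2,10)
F→slot 5; E→slot 2; C→slot 1; B→slot 4; A skipped; D skipped.
Profit = 43 + 53 + 15 + 56 = 167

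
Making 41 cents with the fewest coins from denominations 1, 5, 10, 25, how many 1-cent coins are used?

Use the largest denomination that fits, subtract, and repeat.
41 = 1×25 + 1×10 + 1×5 + 1×1
Count of 1: 1

1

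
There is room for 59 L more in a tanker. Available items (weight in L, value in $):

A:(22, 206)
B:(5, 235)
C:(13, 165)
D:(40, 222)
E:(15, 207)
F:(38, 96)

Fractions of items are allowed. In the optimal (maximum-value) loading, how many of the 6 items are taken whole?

Ratios (sorted): B 47.00, E 13.80, C 12.69, A 9.36, D 5.55, F 2.53
take B (5 @ 235); take E (15 @ 207); take C (13 @ 165); take A (22 @ 206); take 4/40 of D → 22.20. Capacity used 59/59.
4 item(s) taken whole; one partial (take 4/40 of D).

4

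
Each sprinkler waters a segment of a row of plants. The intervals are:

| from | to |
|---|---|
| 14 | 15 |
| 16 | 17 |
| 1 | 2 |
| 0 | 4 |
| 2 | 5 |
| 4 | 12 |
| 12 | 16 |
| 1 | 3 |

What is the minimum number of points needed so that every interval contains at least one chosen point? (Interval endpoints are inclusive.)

Sorted: [1,2] [1,3] [0,4] [2,5] [4,12] [14,15] [12,16] [16,17]
{[1,2],[1,3],[0,4],[2,5]} hit by 2; {[4,12]} hit by 12; {[14,15],[12,16]} hit by 15; {[16,17]} hit by 17.
Points: 2, 12, 15, 17 (4 total).

4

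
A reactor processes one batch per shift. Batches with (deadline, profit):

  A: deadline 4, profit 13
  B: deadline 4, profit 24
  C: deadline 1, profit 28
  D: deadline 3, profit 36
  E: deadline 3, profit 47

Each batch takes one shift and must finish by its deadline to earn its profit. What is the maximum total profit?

135

Sort by profit descending; place each in the latest free slot ≤ its deadline.
By profit: E(d3,47), D(d3,36), C(d1,28), B(d4,24), A(d4,13)
E→slot 3; D→slot 2; C→slot 1; B→slot 4; A skipped.
Profit = 28 + 36 + 47 + 24 = 135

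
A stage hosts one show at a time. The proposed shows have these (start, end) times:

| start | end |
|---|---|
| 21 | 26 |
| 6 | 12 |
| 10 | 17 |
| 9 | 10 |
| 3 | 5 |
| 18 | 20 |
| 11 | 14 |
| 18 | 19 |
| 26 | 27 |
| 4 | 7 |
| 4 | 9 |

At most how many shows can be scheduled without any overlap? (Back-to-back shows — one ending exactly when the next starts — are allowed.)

Greedy by earliest finish: after sorting by end time, pick each interval compatible with the last pick.
Sorted by end: (3,5)  (4,7)  (4,9)  (9,10)  (6,12)  (11,14)  (10,17)  (18,19)  (18,20)  (21,26)  (26,27)
take (3,5); take (9,10); take (11,14); take (18,19); take (21,26); take (26,27).
Selected 6 shows.

6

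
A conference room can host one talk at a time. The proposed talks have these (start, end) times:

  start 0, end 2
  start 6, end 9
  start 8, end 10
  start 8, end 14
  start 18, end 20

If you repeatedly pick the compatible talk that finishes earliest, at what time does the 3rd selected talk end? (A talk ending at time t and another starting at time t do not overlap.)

Sort by end time and greedily take each interval whose start is ≥ the last chosen end.
Sorted by end: (0,2)  (6,9)  (8,10)  (8,14)  (18,20)
take (0,2); take (6,9); skip (8,10); take (18,20).
Selected: (0,2) (6,9) (18,20)

20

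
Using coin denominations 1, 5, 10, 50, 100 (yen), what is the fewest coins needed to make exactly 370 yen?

6

Use the largest denomination that fits, subtract, and repeat.
370 − 3×100→70 − 1×50→20 − 2×10→0
Total coins = 3 + 1 + 2 = 6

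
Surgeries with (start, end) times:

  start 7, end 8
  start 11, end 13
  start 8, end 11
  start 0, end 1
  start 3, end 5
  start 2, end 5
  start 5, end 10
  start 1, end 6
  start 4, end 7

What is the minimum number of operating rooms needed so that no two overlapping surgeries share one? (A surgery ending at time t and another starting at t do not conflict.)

Events (time:±→running): 0:+→1 1:-→0 1:+→1 2:+→2 3:+→3 4:+→4 … peak 4.

4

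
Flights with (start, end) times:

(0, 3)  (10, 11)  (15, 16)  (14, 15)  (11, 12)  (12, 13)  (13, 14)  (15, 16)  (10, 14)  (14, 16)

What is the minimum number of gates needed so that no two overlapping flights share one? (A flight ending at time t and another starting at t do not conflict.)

3

The answer is the maximum number of intervals overlapping at any instant.
starts: [0, 10, 10, 11, 12, 13, 14, 14, 15, 15]
ends:   [3, 11, 12, 13, 14, 14, 15, 16, 16, 16]
s0→1 e3→0 s10→1 s10→2 e11→1 s11→2 e12→1 s12→2 e13→1 s13→2 e14→1 e14→0 s14→1 s14→2 e15→1 s15→2 s15→3  — peak 3.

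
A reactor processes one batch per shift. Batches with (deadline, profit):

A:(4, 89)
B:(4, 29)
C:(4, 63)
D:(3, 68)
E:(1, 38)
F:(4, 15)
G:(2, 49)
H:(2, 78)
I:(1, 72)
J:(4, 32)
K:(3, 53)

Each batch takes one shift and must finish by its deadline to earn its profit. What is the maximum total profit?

307

Profit order: A=89 H=78 I=72 D=68 C=63 K=53 G=49 E=38 J=32 B=29 F=15
Assign: A→slot 4, H→slot 2, I→slot 1, D→slot 3, C skipped, K skipped, G skipped, E skipped, J skipped, B skipped, F skipped.
Slots: [1:I] [2:H] [3:D] [4:A]
Profit = 72 + 78 + 68 + 89 = 307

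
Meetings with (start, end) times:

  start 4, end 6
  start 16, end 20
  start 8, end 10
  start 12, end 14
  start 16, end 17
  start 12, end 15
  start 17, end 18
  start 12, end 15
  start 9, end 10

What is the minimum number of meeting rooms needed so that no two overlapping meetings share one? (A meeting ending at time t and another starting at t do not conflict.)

starts: [4, 8, 9, 12, 12, 12, 16, 16, 17]
ends:   [6, 10, 10, 14, 15, 15, 17, 18, 20]
s4→1 e6→0 s8→1 s9→2 e10→1 e10→0 s12→1 s12→2 s12→3  — peak 3.

3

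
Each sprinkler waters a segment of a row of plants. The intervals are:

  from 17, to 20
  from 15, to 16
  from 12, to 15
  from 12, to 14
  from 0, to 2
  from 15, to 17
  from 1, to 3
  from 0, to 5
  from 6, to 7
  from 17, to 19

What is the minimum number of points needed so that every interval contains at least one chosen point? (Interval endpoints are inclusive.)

Sort by right endpoint; whenever an interval is uncovered, place a point at its right end.
Sorted: [0,2] [1,3] [0,5] [6,7] [12,14] [12,15] [15,16] [15,17] [17,19] [17,20]
{[0,2],[1,3],[0,5]} hit by 2; {[6,7]} hit by 7; {[12,14],[12,15]} hit by 14; {[15,16],[15,17]} hit by 16; {[17,19],[17,20]} hit by 19.
Points: 2, 7, 14, 16, 19 (5 total).

5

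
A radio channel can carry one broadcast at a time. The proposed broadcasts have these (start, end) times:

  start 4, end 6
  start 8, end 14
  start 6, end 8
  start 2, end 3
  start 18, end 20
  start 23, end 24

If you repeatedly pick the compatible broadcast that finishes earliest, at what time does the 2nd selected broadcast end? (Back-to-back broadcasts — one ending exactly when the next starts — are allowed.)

Sorted by end: (2,3)  (4,6)  (6,8)  (8,14)  (18,20)  (23,24)
take (2,3); take (4,6); take (6,8); take (8,14); take (18,20); take (23,24).
Selected: (2,3) (4,6) (6,8) (8,14) (18,20) (23,24)

6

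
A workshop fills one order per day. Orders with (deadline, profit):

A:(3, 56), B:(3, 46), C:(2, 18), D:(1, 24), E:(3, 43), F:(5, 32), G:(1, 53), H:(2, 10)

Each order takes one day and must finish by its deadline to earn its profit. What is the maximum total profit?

187

Sort by profit descending; place each in the latest free slot ≤ its deadline.
By profit: A(d3,56), G(d1,53), B(d3,46), E(d3,43), F(d5,32), D(d1,24), C(d2,18), H(d2,10)
A→slot 3; G→slot 1; B→slot 2; E skipped; F→slot 5; D skipped; C skipped; H skipped.
Profit = 53 + 46 + 56 + 32 = 187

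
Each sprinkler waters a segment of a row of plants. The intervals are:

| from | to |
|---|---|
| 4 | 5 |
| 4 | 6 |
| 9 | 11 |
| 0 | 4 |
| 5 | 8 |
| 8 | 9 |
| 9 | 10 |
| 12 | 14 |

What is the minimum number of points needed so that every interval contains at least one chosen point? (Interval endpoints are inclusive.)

4

Process intervals by earliest right end; each time one isn't hit yet, stab at its right endpoint.
Sorted: [0,4] [4,5] [4,6] [5,8] [8,9] [9,10] [9,11] [12,14]
{[0,4],[4,5],[4,6]} hit by 4; {[5,8],[8,9]} hit by 8; {[9,10],[9,11]} hit by 10; {[12,14]} hit by 14.
Points: 4, 8, 10, 14 (4 total).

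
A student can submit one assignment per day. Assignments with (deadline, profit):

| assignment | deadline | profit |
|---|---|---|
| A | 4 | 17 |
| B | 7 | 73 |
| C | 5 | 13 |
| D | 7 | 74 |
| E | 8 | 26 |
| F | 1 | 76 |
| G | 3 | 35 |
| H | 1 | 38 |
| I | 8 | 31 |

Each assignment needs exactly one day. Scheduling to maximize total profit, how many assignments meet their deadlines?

8

Take jobs in profit order; each goes to the latest open slot no later than its deadline.
Profit order: F=76 D=74 B=73 H=38 G=35 I=31 E=26 A=17 C=13
Assign: F→slot 1, D→slot 7, B→slot 6, H skipped, G→slot 3, I→slot 8, E→slot 5, A→slot 4, C→slot 2.
Slots: [1:F] [2:C] [3:G] [4:A] [5:E] [6:B] [7:D] [8:I]
8 of 9 scheduled.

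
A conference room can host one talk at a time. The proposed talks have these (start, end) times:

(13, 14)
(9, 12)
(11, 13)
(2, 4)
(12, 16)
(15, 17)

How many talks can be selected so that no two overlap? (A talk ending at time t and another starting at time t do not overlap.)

Greedy by earliest finish: after sorting by end time, pick each interval compatible with the last pick.
By end time: (2,4), (9,12), (11,13), (13,14), (12,16), (15,17).
Pick (2,4); next start ≥ 4 → (9,12); next start ≥ 12 → (13,14); next start ≥ 14 → (15,17).
Selected 4 talks.

4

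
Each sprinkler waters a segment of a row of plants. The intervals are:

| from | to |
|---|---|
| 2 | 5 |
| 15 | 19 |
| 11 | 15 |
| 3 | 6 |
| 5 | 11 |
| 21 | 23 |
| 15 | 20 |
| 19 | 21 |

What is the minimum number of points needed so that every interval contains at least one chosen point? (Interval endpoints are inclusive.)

Process intervals by earliest right end; each time one isn't hit yet, stab at its right endpoint.
By right end: [2,5]  [3,6]  [5,11]  [11,15]  [15,19]  [15,20]  [19,21]  [21,23]
[2,5] uncovered → point at 5; [11,15] uncovered → point at 15; [19,21] uncovered → point at 21.
Points: 5, 15, 21 (3 total).

3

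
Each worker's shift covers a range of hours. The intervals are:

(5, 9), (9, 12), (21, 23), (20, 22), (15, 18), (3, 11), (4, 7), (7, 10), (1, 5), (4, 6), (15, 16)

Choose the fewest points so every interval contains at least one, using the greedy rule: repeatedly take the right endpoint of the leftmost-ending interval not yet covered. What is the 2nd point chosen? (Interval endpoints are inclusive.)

Process intervals by earliest right end; each time one isn't hit yet, stab at its right endpoint.
Sorted: [1,5] [4,6] [4,7] [5,9] [7,10] [3,11] [9,12] [15,16] [15,18] [20,22] [21,23]
{[1,5],[4,6],[4,7],[5,9]} hit by 5; {[7,10],[3,11],[9,12]} hit by 10; {[15,16],[15,18]} hit by 16; {[20,22],[21,23]} hit by 22.
Points: 5, 10, 16, 22 (4 total).

10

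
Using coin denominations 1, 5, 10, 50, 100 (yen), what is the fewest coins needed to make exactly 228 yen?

8

228 − 2×100→28 − 2×10→8 − 1×5→3 − 3×1→0
Total coins = 2 + 2 + 1 + 3 = 8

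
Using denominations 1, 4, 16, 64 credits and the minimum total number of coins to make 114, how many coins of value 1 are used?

2

114 − 1×64→50 − 3×16→2 − 2×1→0
Count of 1: 2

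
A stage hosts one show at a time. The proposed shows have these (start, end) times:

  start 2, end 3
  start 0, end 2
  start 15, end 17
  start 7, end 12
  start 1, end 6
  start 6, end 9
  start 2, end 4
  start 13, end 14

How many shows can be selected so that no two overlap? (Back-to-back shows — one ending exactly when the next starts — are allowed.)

Greedy by earliest finish: after sorting by end time, pick each interval compatible with the last pick.
By end time: (0,2), (2,3), (2,4), (1,6), (6,9), (7,12), (13,14), (15,17).
Pick (0,2); next start ≥ 2 → (2,3); next start ≥ 3 → (6,9); next start ≥ 9 → (13,14); next start ≥ 14 → (15,17).
Selected 5 shows.

5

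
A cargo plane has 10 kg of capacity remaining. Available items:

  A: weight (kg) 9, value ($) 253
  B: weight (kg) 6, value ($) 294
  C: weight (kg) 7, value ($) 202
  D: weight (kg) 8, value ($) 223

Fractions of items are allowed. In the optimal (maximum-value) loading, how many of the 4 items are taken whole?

Sort by value per unit weight and fill in that order.
Ratios (sorted): B 49.00, C 28.86, A 28.11, D 27.88
take B (6 @ 294); take 4/7 of C → 115.43. Capacity used 10/10.
1 item(s) taken whole; one partial (take 4/7 of C).

1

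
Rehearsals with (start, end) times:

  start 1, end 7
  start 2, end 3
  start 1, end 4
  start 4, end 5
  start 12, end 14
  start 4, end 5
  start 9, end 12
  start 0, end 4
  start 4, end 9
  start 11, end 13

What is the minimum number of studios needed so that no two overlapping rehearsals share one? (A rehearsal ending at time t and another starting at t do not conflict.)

The answer is the maximum number of intervals overlapping at any instant.
starts: [0, 1, 1, 2, 4, 4, 4, 9, 11, 12]
ends:   [3, 4, 4, 5, 5, 7, 9, 12, 13, 14]
s0→1 s1→2 s1→3 s2→4  — peak 4.

4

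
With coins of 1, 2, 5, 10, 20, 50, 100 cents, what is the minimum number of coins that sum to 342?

Use the largest denomination that fits, subtract, and repeat.
342 = 3×100 + 2×20 + 1×2
Total coins = 3 + 2 + 1 = 6

6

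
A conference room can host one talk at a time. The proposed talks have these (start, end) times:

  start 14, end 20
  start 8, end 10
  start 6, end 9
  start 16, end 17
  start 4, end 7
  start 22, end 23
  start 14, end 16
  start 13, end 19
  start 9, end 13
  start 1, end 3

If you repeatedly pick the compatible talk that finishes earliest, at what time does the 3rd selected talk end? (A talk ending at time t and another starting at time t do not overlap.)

By end time: (1,3), (4,7), (6,9), (8,10), (9,13), (14,16), (16,17), (13,19), (14,20), (22,23).
Pick (1,3); next start ≥ 3 → (4,7); next start ≥ 7 → (8,10); next start ≥ 10 → (14,16); next start ≥ 16 → (16,17); next start ≥ 17 → (22,23).
Selected: (1,3) (4,7) (8,10) (14,16) (16,17) (22,23)

10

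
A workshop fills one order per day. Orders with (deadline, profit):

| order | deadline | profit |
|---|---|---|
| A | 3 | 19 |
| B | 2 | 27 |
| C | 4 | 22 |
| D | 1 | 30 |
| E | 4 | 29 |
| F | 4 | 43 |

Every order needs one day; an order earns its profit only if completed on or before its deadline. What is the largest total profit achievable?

129

Profit order: F=43 D=30 E=29 B=27 C=22 A=19
Assign: F→slot 4, D→slot 1, E→slot 3, B→slot 2, C skipped, A skipped.
Slots: [1:D] [2:B] [3:E] [4:F]
Profit = 30 + 27 + 29 + 43 = 129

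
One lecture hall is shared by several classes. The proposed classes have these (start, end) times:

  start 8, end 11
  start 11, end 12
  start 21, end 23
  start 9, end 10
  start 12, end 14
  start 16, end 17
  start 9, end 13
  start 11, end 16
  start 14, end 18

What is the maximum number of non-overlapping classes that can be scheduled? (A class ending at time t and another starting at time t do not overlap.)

5

Sorted by end: (9,10)  (8,11)  (11,12)  (9,13)  (12,14)  (11,16)  (16,17)  (14,18)  (21,23)
take (9,10); take (11,12); skip (9,13); take (12,14); skip (11,16); take (16,17); skip (14,18); take (21,23).
Selected 5 classes.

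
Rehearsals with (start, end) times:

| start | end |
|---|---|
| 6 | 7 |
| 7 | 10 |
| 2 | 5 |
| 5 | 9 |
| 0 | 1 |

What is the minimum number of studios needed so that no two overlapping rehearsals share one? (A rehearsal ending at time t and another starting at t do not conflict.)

2

Events (time:±→running): 0:+→1 1:-→0 2:+→1 5:-→0 5:+→1 6:+→2 … peak 2.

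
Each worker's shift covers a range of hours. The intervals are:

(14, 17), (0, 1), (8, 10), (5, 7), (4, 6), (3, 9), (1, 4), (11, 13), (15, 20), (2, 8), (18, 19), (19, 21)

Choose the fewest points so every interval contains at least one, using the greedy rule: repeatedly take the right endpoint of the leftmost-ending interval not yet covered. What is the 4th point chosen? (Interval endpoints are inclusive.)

13

Sort by right endpoint; whenever an interval is uncovered, place a point at its right end.
By right end: [0,1]  [1,4]  [4,6]  [5,7]  [2,8]  [3,9]  [8,10]  [11,13]  [14,17]  [18,19]  [15,20]  [19,21]
[0,1] uncovered → point at 1; [4,6] uncovered → point at 6; [8,10] uncovered → point at 10; [11,13] uncovered → point at 13; [14,17] uncovered → point at 17; [18,19] uncovered → point at 19.
Points: 1, 6, 10, 13, 17, 19 (6 total).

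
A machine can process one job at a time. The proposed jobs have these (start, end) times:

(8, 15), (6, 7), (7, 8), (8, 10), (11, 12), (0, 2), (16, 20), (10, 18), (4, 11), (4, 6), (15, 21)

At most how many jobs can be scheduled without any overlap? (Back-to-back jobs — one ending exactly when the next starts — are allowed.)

7

Sorted by end: (0,2)  (4,6)  (6,7)  (7,8)  (8,10)  (4,11)  (11,12)  (8,15)  (10,18)  (16,20)  (15,21)
take (0,2); take (4,6); take (6,7); take (7,8); take (8,10); skip (4,11); take (11,12); skip (8,15); take (16,20); skip (15,21).
Selected 7 jobs.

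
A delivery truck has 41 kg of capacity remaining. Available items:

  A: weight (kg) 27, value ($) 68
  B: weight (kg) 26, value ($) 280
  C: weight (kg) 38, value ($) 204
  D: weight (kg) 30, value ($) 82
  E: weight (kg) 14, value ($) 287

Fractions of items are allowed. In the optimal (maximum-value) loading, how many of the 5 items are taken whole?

Greedy by value/weight ratio, highest first.
Ratios (sorted): E 20.50, B 10.77, C 5.37, D 2.73, A 2.52
take E (14 @ 287); take B (26 @ 280); take 1/38 of C → 5.37. Capacity used 41/41.
2 item(s) taken whole; one partial (take 1/38 of C).

2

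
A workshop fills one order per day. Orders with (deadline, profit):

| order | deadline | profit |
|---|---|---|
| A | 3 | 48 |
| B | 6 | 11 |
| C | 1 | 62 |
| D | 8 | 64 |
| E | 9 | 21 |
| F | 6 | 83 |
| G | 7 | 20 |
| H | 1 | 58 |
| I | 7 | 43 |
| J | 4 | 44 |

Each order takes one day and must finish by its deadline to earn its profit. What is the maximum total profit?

Sort by profit descending; place each in the latest free slot ≤ its deadline.
By profit: F(d6,83), D(d8,64), C(d1,62), H(d1,58), A(d3,48), J(d4,44), I(d7,43), E(d9,21), G(d7,20), B(d6,11)
F→slot 6; D→slot 8; C→slot 1; H skipped; A→slot 3; J→slot 4; I→slot 7; E→slot 9; G→slot 5; B→slot 2.
Profit = 62 + 11 + 48 + 44 + 20 + 83 + 43 + 64 + 21 = 396

396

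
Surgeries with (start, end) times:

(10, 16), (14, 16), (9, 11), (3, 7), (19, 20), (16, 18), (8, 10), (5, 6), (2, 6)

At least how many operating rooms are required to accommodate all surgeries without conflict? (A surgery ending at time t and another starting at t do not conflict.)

3

starts: [2, 3, 5, 8, 9, 10, 14, 16, 19]
ends:   [6, 6, 7, 10, 11, 16, 16, 18, 20]
s2→1 s3→2 s5→3  — peak 3.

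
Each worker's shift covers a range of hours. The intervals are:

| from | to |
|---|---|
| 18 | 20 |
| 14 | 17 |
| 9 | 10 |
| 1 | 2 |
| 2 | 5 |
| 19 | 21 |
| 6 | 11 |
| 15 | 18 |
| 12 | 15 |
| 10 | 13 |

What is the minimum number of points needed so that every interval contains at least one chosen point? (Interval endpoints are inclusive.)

4

By right end: [1,2]  [2,5]  [9,10]  [6,11]  [10,13]  [12,15]  [14,17]  [15,18]  [18,20]  [19,21]
[1,2] uncovered → point at 2; [9,10] uncovered → point at 10; [12,15] uncovered → point at 15; [18,20] uncovered → point at 20.
Points: 2, 10, 15, 20 (4 total).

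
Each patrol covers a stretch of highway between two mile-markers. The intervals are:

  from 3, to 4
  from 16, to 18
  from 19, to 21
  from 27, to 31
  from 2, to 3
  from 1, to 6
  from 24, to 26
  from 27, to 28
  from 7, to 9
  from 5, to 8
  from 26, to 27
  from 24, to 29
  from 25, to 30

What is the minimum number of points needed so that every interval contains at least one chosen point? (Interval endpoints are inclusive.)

6

By right end: [2,3]  [3,4]  [1,6]  [5,8]  [7,9]  [16,18]  [19,21]  [24,26]  [26,27]  [27,28]  [24,29]  [25,30]  [27,31]
[2,3] uncovered → point at 3; [5,8] uncovered → point at 8; [16,18] uncovered → point at 18; [19,21] uncovered → point at 21; [24,26] uncovered → point at 26; [27,28] uncovered → point at 28.
Points: 3, 8, 18, 21, 26, 28 (6 total).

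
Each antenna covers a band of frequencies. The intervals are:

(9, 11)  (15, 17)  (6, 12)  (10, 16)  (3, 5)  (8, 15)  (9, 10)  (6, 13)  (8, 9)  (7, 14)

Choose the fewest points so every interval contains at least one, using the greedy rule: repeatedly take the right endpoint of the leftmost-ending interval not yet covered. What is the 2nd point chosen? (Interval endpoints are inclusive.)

By right end: [3,5]  [8,9]  [9,10]  [9,11]  [6,12]  [6,13]  [7,14]  [8,15]  [10,16]  [15,17]
[3,5] uncovered → point at 5; [8,9] uncovered → point at 9; [10,16] uncovered → point at 16.
Points: 5, 9, 16 (3 total).

9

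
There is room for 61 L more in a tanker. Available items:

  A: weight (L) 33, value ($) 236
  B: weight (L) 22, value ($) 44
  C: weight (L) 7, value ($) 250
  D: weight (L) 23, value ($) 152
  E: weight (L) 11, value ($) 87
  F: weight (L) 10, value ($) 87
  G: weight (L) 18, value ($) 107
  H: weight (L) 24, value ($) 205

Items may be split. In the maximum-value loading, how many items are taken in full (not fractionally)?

4

Ratios (sorted): C 35.71, F 8.70, H 8.54, E 7.91, A 7.15, D 6.61, G 5.94, B 2.00
take C (7 @ 250); take F (10 @ 87); take H (24 @ 205); take E (11 @ 87); take 9/33 of A → 64.36. Capacity used 61/61.
4 item(s) taken whole; one partial (take 9/33 of A).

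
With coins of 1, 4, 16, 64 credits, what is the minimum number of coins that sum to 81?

3

81 − 1×64→17 − 1×16→1 − 1×1→0
Total coins = 1 + 1 + 1 = 3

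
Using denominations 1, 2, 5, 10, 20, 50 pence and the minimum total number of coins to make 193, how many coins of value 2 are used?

Use the largest denomination that fits, subtract, and repeat.
193 = 3×50 + 2×20 + 1×2 + 1×1
Count of 2: 1

1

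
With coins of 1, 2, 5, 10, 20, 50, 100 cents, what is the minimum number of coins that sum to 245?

Greedy: take as many of the largest coin as possible, then repeat with the remainder.
245 − 2×100→45 − 2×20→5 − 1×5→0
Total coins = 2 + 2 + 1 = 5

5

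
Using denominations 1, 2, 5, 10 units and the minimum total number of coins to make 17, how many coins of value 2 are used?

1

Use the largest denomination that fits, subtract, and repeat.
17 − 1×10→7 − 1×5→2 − 1×2→0
Count of 2: 1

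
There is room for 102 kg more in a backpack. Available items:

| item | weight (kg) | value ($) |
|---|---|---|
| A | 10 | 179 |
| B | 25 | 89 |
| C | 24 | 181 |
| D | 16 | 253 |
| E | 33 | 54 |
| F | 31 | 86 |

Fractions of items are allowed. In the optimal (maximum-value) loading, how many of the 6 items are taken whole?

Order: A (179/10=17.90) > D (253/16=15.81) > C (181/24=7.54) > B (89/25=3.56) > F (86/31=2.77) > E (54/33=1.64)
Fill: take A (10 @ 179) → take D (16 @ 253) → take C (24 @ 181) → take B (25 @ 89) → take 27/31 of F → 74.90; 102/102 used.
4 item(s) taken whole; one partial (take 27/31 of F).

4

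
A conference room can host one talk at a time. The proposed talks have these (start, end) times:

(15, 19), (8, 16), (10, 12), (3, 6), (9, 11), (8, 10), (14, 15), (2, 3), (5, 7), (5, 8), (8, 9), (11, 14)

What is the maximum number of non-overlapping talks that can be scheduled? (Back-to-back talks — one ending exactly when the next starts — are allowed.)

By end time: (2,3), (3,6), (5,7), (5,8), (8,9), (8,10), (9,11), (10,12), (11,14), (14,15), (8,16), (15,19).
Pick (2,3); next start ≥ 3 → (3,6); next start ≥ 6 → (8,9); next start ≥ 9 → (9,11); next start ≥ 11 → (11,14); next start ≥ 14 → (14,15); next start ≥ 15 → (15,19).
Selected 7 talks.

7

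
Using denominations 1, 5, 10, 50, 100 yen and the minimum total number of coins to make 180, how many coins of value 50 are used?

1

180 = 1×100 + 1×50 + 3×10
Count of 50: 1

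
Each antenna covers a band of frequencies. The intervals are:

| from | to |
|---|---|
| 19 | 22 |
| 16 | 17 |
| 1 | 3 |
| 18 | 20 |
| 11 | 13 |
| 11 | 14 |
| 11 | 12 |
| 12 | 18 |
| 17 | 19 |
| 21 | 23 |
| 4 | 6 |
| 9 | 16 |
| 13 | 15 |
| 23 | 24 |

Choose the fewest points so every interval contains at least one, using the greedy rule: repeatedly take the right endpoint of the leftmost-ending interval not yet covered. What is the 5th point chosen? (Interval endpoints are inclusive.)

Process intervals by earliest right end; each time one isn't hit yet, stab at its right endpoint.
Sorted: [1,3] [4,6] [11,12] [11,13] [11,14] [13,15] [9,16] [16,17] [12,18] [17,19] [18,20] [19,22] [21,23] [23,24]
{[1,3]} hit by 3; {[4,6]} hit by 6; {[11,12],[11,13],[11,14]} hit by 12; {[13,15],[9,16]} hit by 15; {[16,17],[12,18],[17,19]} hit by 17; {[18,20],[19,22]} hit by 20; {[21,23],[23,24]} hit by 23.
Points: 3, 6, 12, 15, 17, 20, 23 (7 total).

17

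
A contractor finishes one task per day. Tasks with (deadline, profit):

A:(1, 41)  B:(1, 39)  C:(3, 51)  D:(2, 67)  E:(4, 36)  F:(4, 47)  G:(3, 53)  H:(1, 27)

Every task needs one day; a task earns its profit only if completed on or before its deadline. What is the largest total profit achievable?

218

By profit: D(d2,67), G(d3,53), C(d3,51), F(d4,47), A(d1,41), B(d1,39), E(d4,36), H(d1,27)
D→slot 2; G→slot 3; C→slot 1; F→slot 4; A skipped; B skipped; E skipped; H skipped.
Profit = 51 + 67 + 53 + 47 = 218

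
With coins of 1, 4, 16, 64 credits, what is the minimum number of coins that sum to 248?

8

Use the largest denomination that fits, subtract, and repeat.
248 − 3×64→56 − 3×16→8 − 2×4→0
Total coins = 3 + 3 + 2 = 8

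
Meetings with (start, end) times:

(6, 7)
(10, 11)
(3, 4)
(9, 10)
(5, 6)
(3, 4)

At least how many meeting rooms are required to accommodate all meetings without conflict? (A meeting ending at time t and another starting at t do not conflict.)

2

Count concurrent intervals with a sweep; the peak is the room count.
starts: [3, 3, 5, 6, 9, 10]
ends:   [4, 4, 6, 7, 10, 11]
s3→1 s3→2  — peak 2.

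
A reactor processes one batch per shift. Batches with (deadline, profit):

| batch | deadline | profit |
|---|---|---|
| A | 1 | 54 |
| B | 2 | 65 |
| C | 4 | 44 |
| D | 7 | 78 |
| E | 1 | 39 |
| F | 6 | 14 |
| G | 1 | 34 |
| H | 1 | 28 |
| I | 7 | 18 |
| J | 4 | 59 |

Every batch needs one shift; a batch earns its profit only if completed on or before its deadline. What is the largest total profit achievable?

332

Sort by profit descending; place each in the latest free slot ≤ its deadline.
Profit order: D=78 B=65 J=59 A=54 C=44 E=39 G=34 H=28 I=18 F=14
Assign: D→slot 7, B→slot 2, J→slot 4, A→slot 1, C→slot 3, E skipped, G skipped, H skipped, I→slot 6, F→slot 5.
Slots: [1:A] [2:B] [3:C] [4:J] [5:F] [6:I] [7:D]
Profit = 54 + 65 + 44 + 59 + 14 + 18 + 78 = 332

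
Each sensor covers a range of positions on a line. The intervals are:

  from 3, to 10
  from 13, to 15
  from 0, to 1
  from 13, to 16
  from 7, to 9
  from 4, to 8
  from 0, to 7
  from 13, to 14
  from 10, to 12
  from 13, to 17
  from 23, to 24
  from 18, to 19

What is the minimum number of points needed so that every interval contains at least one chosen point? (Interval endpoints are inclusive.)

6

Process intervals by earliest right end; each time one isn't hit yet, stab at its right endpoint.
Sorted: [0,1] [0,7] [4,8] [7,9] [3,10] [10,12] [13,14] [13,15] [13,16] [13,17] [18,19] [23,24]
{[0,1],[0,7]} hit by 1; {[4,8],[7,9],[3,10]} hit by 8; {[10,12]} hit by 12; {[13,14],[13,15],[13,16],[13,17]} hit by 14; {[18,19]} hit by 19; {[23,24]} hit by 24.
Points: 1, 8, 12, 14, 19, 24 (6 total).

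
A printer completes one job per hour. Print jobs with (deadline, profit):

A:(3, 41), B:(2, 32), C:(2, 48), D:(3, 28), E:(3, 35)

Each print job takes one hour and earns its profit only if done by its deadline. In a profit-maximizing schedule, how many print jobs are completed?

3

Sort by profit descending; place each in the latest free slot ≤ its deadline.
By profit: C(d2,48), A(d3,41), E(d3,35), B(d2,32), D(d3,28)
C→slot 2; A→slot 3; E→slot 1; B skipped; D skipped.
3 of 5 scheduled.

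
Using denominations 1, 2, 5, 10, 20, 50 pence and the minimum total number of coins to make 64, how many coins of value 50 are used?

Use the largest denomination that fits, subtract, and repeat.
64 − 1×50→14 − 1×10→4 − 2×2→0
Count of 50: 1

1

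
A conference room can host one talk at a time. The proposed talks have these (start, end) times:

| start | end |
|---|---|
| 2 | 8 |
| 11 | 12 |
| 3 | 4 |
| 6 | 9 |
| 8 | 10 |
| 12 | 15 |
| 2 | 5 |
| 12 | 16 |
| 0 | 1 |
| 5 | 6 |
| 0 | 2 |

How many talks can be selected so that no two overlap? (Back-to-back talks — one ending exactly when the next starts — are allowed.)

Order by finish time; keep every interval that doesn't clash with the previous kept one.
Sorted by end: (0,1)  (0,2)  (3,4)  (2,5)  (5,6)  (2,8)  (6,9)  (8,10)  (11,12)  (12,15)  (12,16)
take (0,1); take (3,4); skip (2,5); take (5,6); skip (2,8); take (6,9); take (11,12); take (12,15).
Selected 6 talks.

6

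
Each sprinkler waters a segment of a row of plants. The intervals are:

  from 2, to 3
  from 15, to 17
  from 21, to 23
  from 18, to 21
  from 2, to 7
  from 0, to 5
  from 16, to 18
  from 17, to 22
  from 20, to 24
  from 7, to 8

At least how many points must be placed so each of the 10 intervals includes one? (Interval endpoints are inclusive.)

4

Process intervals by earliest right end; each time one isn't hit yet, stab at its right endpoint.
By right end: [2,3]  [0,5]  [2,7]  [7,8]  [15,17]  [16,18]  [18,21]  [17,22]  [21,23]  [20,24]
[2,3] uncovered → point at 3; [7,8] uncovered → point at 8; [15,17] uncovered → point at 17; [18,21] uncovered → point at 21.
Points: 3, 8, 17, 21 (4 total).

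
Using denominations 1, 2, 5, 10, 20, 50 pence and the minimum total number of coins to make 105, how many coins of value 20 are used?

0

Use the largest denomination that fits, subtract, and repeat.
105 = 2×50 + 1×5
Count of 20: 0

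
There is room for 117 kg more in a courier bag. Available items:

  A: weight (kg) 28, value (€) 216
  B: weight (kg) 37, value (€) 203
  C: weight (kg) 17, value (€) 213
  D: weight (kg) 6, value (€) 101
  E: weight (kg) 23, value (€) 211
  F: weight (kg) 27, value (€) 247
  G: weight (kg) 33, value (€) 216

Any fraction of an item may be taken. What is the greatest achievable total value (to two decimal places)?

1092.73

Sort by value per unit weight and fill in that order.
Order: D (101/6=16.83) > C (213/17=12.53) > E (211/23=9.17) > F (247/27=9.15) > A (216/28=7.71) > G (216/33=6.55) > B (203/37=5.49)
Fill: take D (6 @ 101) → take C (17 @ 213) → take E (23 @ 211) → take F (27 @ 247) → take A (28 @ 216) → take 16/33 of G → 104.73; 117/117 used.
Total value = 1092.73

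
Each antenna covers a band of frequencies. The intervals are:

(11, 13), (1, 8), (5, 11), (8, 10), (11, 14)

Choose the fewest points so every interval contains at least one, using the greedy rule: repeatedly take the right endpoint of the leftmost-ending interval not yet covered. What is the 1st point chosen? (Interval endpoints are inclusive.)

Process intervals by earliest right end; each time one isn't hit yet, stab at its right endpoint.
Sorted: [1,8] [8,10] [5,11] [11,13] [11,14]
{[1,8],[8,10],[5,11]} hit by 8; {[11,13],[11,14]} hit by 13.
Points: 8, 13 (2 total).

8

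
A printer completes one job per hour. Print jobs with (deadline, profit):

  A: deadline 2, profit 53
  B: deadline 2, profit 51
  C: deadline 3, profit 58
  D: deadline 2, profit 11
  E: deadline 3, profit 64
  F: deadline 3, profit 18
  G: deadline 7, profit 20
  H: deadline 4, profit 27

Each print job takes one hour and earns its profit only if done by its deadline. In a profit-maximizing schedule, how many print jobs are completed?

5

By profit: E(d3,64), C(d3,58), A(d2,53), B(d2,51), H(d4,27), G(d7,20), F(d3,18), D(d2,11)
E→slot 3; C→slot 2; A→slot 1; B skipped; H→slot 4; G→slot 7; F skipped; D skipped.
5 of 8 scheduled.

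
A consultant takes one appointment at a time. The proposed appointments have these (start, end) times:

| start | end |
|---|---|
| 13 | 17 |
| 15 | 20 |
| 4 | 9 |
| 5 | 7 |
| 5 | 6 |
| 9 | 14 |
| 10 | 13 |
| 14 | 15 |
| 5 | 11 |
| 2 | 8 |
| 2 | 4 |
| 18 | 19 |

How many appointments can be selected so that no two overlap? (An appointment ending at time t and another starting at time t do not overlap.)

By end time: (2,4), (5,6), (5,7), (2,8), (4,9), (5,11), (10,13), (9,14), (14,15), (13,17), (18,19), (15,20).
Pick (2,4); next start ≥ 4 → (5,6); next start ≥ 6 → (10,13); next start ≥ 13 → (14,15); next start ≥ 15 → (18,19).
Selected 5 appointments.

5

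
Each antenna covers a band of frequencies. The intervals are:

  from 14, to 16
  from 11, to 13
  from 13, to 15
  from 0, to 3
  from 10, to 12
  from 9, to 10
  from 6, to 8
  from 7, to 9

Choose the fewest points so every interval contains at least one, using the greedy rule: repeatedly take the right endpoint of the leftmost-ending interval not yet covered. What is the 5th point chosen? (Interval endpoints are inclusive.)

Sort by right endpoint; whenever an interval is uncovered, place a point at its right end.
By right end: [0,3]  [6,8]  [7,9]  [9,10]  [10,12]  [11,13]  [13,15]  [14,16]
[0,3] uncovered → point at 3; [6,8] uncovered → point at 8; [9,10] uncovered → point at 10; [11,13] uncovered → point at 13; [14,16] uncovered → point at 16.
Points: 3, 8, 10, 13, 16 (5 total).

16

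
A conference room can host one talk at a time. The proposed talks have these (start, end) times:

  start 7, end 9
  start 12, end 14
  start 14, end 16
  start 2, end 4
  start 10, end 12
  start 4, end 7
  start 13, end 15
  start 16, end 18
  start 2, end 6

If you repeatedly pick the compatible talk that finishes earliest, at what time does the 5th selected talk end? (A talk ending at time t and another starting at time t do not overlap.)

14

Sorted by end: (2,4)  (2,6)  (4,7)  (7,9)  (10,12)  (12,14)  (13,15)  (14,16)  (16,18)
take (2,4); skip (2,6); take (4,7); take (7,9); take (10,12); take (12,14); take (14,16); take (16,18).
Selected: (2,4) (4,7) (7,9) (10,12) (12,14) (14,16) (16,18)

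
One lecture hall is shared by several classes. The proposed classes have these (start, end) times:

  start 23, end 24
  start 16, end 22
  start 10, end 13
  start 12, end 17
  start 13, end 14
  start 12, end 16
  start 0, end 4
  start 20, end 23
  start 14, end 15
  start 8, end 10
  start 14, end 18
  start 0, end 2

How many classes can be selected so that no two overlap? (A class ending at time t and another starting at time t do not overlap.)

7

Sorted by end: (0,2)  (0,4)  (8,10)  (10,13)  (13,14)  (14,15)  (12,16)  (12,17)  (14,18)  (16,22)  (20,23)  (23,24)
take (0,2); take (8,10); take (10,13); take (13,14); take (14,15); skip (14,18); take (16,22); take (23,24).
Selected 7 classes.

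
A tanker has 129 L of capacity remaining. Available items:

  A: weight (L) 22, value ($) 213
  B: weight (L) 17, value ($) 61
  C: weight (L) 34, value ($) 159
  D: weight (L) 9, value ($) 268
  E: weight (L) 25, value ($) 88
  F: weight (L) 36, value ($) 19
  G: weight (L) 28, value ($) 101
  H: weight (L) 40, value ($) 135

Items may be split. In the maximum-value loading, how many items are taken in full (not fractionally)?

Greedy by value/weight ratio, highest first.
Order: D (268/9=29.78) > A (213/22=9.68) > C (159/34=4.68) > G (101/28=3.61) > B (61/17=3.59) > E (88/25=3.52) > H (135/40=3.38) > F (19/36=0.53)
Fill: take D (9 @ 268) → take A (22 @ 213) → take C (34 @ 159) → take G (28 @ 101) → take B (17 @ 61) → take 19/25 of E → 66.88; 129/129 used.
5 item(s) taken whole; one partial (take 19/25 of E).

5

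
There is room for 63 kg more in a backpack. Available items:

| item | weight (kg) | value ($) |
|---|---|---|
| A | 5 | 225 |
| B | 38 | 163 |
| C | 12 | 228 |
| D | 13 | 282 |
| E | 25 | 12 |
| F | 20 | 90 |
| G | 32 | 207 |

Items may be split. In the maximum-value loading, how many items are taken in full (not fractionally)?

Sort by value per unit weight and fill in that order.
Order: A (225/5=45.00) > D (282/13=21.69) > C (228/12=19.00) > G (207/32=6.47) > F (90/20=4.50) > B (163/38=4.29) > E (12/25=0.48)
Fill: take A (5 @ 225) → take D (13 @ 282) → take C (12 @ 228) → take G (32 @ 207) → take 1/20 of F → 4.50; 63/63 used.
4 item(s) taken whole; one partial (take 1/20 of F).

4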